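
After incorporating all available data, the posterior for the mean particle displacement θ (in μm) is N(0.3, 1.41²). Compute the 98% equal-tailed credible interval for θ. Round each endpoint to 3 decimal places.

The posterior is symmetric, so the 98% equal-tailed interval is θ = 0.3 ± z·1.41 with z = 2.326.
Half-width: 2.326 × 1.41 = 3.280.
0.3 − 3.280 = -2.980; 0.3 + 3.280 = 3.580.

[-2.980, 3.580]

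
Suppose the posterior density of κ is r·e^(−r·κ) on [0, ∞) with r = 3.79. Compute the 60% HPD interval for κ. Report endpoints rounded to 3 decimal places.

The exponential density is strictly decreasing on [0, ∞), so the HPD interval is anchored at 0: [0, q] with P(κ ≤ q) = 0.60.
q = −ln(1 − 0.60) / 3.79 = 0.9163 / 3.79 = 0.242.

[0.000, 0.242]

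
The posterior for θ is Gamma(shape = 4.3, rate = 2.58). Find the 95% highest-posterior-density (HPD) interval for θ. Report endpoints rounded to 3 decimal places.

The posterior is unimodal and skewed, so the HPD interval has equal density at both endpoints and is the shortest 95% interval.
Solving f(0.331) = f(3.255) with F(3.255) − F(0.331) = 0.95 gives [0.331, 3.255].
For comparison, the equal-tailed interval is [0.482, 3.572]; the HPD is narrower and shifted toward the mode.

[0.331, 3.255]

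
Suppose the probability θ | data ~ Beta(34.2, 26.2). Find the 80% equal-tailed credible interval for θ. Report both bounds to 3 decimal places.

Posterior: Beta(34.2, 26.2).
Equal-tailed 80% interval: the 0.1 and 0.9 quantiles of Beta(34.2, 26.2).
Posterior mean ≈ 0.566, SD ≈ 0.063; a Normal approximation gives roughly [0.485, 0.647].
Exact: F⁻¹(0.1) = 0.484; F⁻¹(0.9) = 0.647.

[0.484, 0.647]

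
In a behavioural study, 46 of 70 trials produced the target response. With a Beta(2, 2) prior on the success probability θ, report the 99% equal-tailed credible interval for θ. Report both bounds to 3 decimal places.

[0.501, 0.781]

Posterior: Beta(2+46, 2+24) = Beta(48, 26).
Equal-tailed 99% interval: the 0.005 and 0.995 quantiles of Beta(48, 26).
Posterior mean ≈ 0.649, SD ≈ 0.055; a Normal approximation gives roughly [0.507, 0.791].
Exact: F⁻¹(0.005) = 0.501; F⁻¹(0.995) = 0.781.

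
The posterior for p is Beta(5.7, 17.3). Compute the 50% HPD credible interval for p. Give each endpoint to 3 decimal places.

[0.168, 0.287]

The posterior is unimodal and skewed, so the HPD interval has equal density at both endpoints and is the shortest 50% interval.
Solving f(0.168) = f(0.287) with F(0.287) − F(0.168) = 0.50 gives [0.168, 0.287].
For comparison, the equal-tailed interval is [0.184, 0.304]; the HPD is narrower and shifted toward the mode.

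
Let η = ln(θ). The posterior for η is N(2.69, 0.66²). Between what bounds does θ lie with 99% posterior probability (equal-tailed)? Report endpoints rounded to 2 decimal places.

[2.69, 80.64]

On the log scale the 99% interval is 2.69 ± 2.576 × 0.66 = [0.9900, 4.3900].
Exponentiate: [e^0.9900, e^4.3900] = [2.69, 80.64].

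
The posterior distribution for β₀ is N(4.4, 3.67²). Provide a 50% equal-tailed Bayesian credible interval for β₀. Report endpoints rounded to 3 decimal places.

[1.925, 6.875]

The posterior is symmetric, so the 50% equal-tailed interval is β₀ = 4.4 ± z·3.67 with z = 0.674.
Half-width: 0.674 × 3.67 = 2.475.
4.4 − 2.475 = 1.925; 4.4 + 2.475 = 6.875.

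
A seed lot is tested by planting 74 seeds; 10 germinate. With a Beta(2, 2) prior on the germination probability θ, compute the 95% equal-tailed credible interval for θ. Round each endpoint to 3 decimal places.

Posterior: Beta(2+10, 2+64) = Beta(12, 66).
Equal-tailed 95% interval: the 0.025 and 0.975 quantiles of Beta(12, 66).
Posterior mean ≈ 0.154, SD ≈ 0.041; a Normal approximation gives roughly [0.074, 0.233].
Exact: F⁻¹(0.025) = 0.083; F⁻¹(0.975) = 0.241.

[0.083, 0.241]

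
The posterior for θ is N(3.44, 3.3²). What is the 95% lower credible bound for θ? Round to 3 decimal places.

-1.988

Need L with P(θ ≥ L) = 0.95: L = 3.44 − z_{0.05}·3.3.
z = 1.645; L = 3.44 − 1.645 × 3.3 = -1.988.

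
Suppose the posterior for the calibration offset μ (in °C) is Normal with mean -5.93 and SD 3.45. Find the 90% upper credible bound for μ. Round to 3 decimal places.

-1.509

Need U with P(μ ≤ U) = 0.90: U = -5.93 + z_{0.1}·3.45.
z = 1.282; U = -5.93 + 1.282 × 3.45 = -1.509.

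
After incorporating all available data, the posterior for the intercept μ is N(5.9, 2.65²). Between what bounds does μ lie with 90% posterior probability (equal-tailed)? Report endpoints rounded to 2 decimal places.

The posterior is symmetric, so the 90% equal-tailed interval is μ = 5.9 ± z·2.65 with z = 1.645.
Half-width: 1.645 × 2.65 = 4.36.
5.9 − 4.36 = 1.54; 5.9 + 4.36 = 10.26.

[1.54, 10.26]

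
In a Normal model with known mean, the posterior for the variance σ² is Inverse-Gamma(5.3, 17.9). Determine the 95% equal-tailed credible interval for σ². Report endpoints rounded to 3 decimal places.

Inverse-Gamma(5.3, 17.9) quantiles: F⁻¹(0.025) and F⁻¹(0.975).
Equivalently, 1/σ² ~ Gamma(5.3, rate = 17.9); invert its 0.975 and 0.025 quantiles.
Posterior mean ≈ 4.163, SD ≈ 2.292; a Normal approximation gives roughly [-0.329, 8.654].
Exact: lower = 1.677; upper = 9.984.

[1.677, 9.984]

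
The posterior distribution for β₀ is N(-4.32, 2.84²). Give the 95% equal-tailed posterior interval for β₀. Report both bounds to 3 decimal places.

[-9.886, 1.246]

The posterior is symmetric, so the 95% equal-tailed interval is β₀ = -4.32 ± z·2.84 with z = 1.960.
Half-width: 1.960 × 2.84 = 5.566.
-4.32 − 5.566 = -9.886; -4.32 + 5.566 = 1.246.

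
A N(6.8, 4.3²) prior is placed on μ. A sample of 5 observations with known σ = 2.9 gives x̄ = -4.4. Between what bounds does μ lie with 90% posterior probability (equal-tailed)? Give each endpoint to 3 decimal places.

[-5.508, -1.424]

Posterior precision = 1/4.3² + 5/2.9² = 0.0541 + 0.5945 = 0.6486, so posterior SD = 1.2417.
Posterior mean = (6.8/4.3² + 5·-4.4/2.9²) / 0.6486 = -3.4661.
Interval: -3.4661 ± 1.645 × 1.2417 → [-5.508, -1.424].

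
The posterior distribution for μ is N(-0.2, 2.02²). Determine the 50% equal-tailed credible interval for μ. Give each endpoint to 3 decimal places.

[-1.562, 1.162]

The posterior is symmetric, so the 50% equal-tailed interval is μ = -0.2 ± z·2.02 with z = 0.674.
Half-width: 0.674 × 2.02 = 1.362.
-0.2 − 1.362 = -1.562; -0.2 + 1.362 = 1.162.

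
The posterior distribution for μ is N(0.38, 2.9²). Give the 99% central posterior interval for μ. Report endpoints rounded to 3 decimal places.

[-7.090, 7.850]

The posterior is symmetric, so the 99% equal-tailed interval is μ = 0.38 ± z·2.9 with z = 2.576.
Half-width: 2.576 × 2.9 = 7.470.
0.38 − 7.470 = -7.090; 0.38 + 7.470 = 7.850.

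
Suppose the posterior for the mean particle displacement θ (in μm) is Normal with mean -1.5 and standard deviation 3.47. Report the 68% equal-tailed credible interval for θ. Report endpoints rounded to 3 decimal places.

The posterior is symmetric, so the 68% equal-tailed interval is θ = -1.5 ± z·3.47 with z = 0.994.
Half-width: 0.994 × 3.47 = 3.451.
-1.5 − 3.451 = -4.951; -1.5 + 3.451 = 1.951.

[-4.951, 1.951]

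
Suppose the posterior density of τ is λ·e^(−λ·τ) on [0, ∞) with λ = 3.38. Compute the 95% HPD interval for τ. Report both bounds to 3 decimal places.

[0.000, 0.886]

The exponential density is strictly decreasing on [0, ∞), so the HPD interval is anchored at 0: [0, q] with P(τ ≤ q) = 0.95.
q = −ln(1 − 0.95) / 3.38 = 2.9957 / 3.38 = 0.886.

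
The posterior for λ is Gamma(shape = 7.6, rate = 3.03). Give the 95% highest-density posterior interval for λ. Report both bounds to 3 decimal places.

[0.898, 4.319]

The posterior is unimodal and skewed, so the HPD interval has equal density at both endpoints and is the shortest 95% interval.
Solving f(0.898) = f(4.319) with F(4.319) − F(0.898) = 0.95 gives [0.898, 4.319].
For comparison, the equal-tailed interval is [1.055, 4.581]; the HPD is narrower and shifted toward the mode.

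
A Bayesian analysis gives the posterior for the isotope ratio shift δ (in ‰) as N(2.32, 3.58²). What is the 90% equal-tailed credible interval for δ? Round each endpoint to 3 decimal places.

The posterior is symmetric, so the 90% equal-tailed interval is δ = 2.32 ± z·3.58 with z = 1.645.
Half-width: 1.645 × 3.58 = 5.889.
2.32 − 5.889 = -3.569; 2.32 + 5.889 = 8.209.

[-3.569, 8.209]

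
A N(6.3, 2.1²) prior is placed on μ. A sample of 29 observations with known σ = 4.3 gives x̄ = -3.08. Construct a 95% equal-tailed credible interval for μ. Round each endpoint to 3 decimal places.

[-3.358, -0.432]

Posterior precision = 1/2.1² + 29/4.3² = 0.2268 + 1.5684 = 1.7952, so posterior SD = 0.7464.
Posterior mean = (6.3/2.1² + 29·-3.08/4.3²) / 1.7952 = -1.8952.
Interval: -1.8952 ± 1.960 × 0.7464 → [-3.358, -0.432].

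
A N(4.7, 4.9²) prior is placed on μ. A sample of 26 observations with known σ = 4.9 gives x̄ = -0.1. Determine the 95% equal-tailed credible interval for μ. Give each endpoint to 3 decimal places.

[-1.770, 1.926]

Posterior precision = 1/4.9² + 26/4.9² = 0.0416 + 1.0829 = 1.1245, so posterior SD = 0.9430.
Posterior mean = (4.7/4.9² + 26·-0.1/4.9²) / 1.1245 = 0.0778.
Interval: 0.0778 ± 1.960 × 0.9430 → [-1.770, 1.926].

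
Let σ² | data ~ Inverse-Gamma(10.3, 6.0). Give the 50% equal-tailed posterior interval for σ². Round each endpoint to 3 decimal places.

Inverse-Gamma(10.3, 6.0) quantiles: F⁻¹(0.25) and F⁻¹(0.75).
Equivalently, 1/σ² ~ Gamma(10.3, rate = 6.0); invert its 0.75 and 0.25 quantiles.
Posterior mean ≈ 0.645, SD ≈ 0.224; a Normal approximation gives roughly [0.494, 0.796].
Exact: lower = 0.490; upper = 0.751.

[0.490, 0.751]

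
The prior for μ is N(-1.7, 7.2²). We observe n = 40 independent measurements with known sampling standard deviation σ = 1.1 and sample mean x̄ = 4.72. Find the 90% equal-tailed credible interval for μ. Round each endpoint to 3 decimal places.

[4.430, 5.002]

Posterior precision = 1/7.2² + 40/1.1² = 0.0193 + 33.0579 = 33.0771, so posterior SD = 0.1739.
Posterior mean = (-1.7/7.2² + 40·4.72/1.1²) / 33.0771 = 4.7163.
Interval: 4.7163 ± 1.645 × 0.1739 → [4.430, 5.002].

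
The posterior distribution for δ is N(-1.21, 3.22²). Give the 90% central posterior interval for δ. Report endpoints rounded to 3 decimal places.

The posterior is symmetric, so the 90% equal-tailed interval is δ = -1.21 ± z·3.22 with z = 1.645.
Half-width: 1.645 × 3.22 = 5.296.
-1.21 − 5.296 = -6.506; -1.21 + 5.296 = 4.086.

[-6.506, 4.086]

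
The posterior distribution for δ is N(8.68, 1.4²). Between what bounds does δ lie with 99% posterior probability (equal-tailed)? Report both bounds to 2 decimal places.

[5.07, 12.29]

The posterior is symmetric, so the 99% equal-tailed interval is δ = 8.68 ± z·1.4 with z = 2.576.
Half-width: 2.576 × 1.4 = 3.61.
8.68 − 3.61 = 5.07; 8.68 + 3.61 = 12.29.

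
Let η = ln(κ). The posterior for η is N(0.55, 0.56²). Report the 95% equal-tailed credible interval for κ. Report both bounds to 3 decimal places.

On the log scale the 95% interval is 0.55 ± 1.960 × 0.56 = [-0.5476, 1.6476].
Exponentiate: [e^-0.5476, e^1.6476] = [0.578, 5.194].

[0.578, 5.194]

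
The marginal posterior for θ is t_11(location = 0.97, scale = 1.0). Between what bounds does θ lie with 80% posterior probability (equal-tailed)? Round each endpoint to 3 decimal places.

The t_11 distribution is symmetric; the 80% interval is 0.97 ± t·1.0 with t_{0.9,11} = 1.363.
Half-width: 1.363 × 1.0 = 1.363.
0.97 − 1.363 = -0.393; 0.97 + 1.363 = 2.333.

[-0.393, 2.333]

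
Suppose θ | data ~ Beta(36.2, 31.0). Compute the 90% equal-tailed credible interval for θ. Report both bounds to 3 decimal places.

[0.439, 0.637]

Posterior: Beta(36.2, 31.0).
Equal-tailed 90% interval: the 0.05 and 0.95 quantiles of Beta(36.2, 31.0).
Posterior mean ≈ 0.539, SD ≈ 0.060; a Normal approximation gives roughly [0.439, 0.638].
Exact: F⁻¹(0.05) = 0.439; F⁻¹(0.95) = 0.637.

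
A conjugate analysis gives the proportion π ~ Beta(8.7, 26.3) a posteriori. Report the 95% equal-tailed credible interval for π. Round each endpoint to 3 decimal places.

Posterior: Beta(8.7, 26.3).
Equal-tailed 95% interval: the 0.025 and 0.975 quantiles of Beta(8.7, 26.3).
Posterior mean ≈ 0.249, SD ≈ 0.072; a Normal approximation gives roughly [0.107, 0.390].
Exact: F⁻¹(0.025) = 0.122; F⁻¹(0.975) = 0.402.

[0.122, 0.402]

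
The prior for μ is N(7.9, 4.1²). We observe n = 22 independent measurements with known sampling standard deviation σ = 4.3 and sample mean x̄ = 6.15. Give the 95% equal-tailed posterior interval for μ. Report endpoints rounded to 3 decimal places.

[4.480, 7.987]

Posterior precision = 1/4.1² + 22/4.3² = 0.0595 + 1.1898 = 1.2493, so posterior SD = 0.8947.
Posterior mean = (7.9/4.1² + 22·6.15/4.3²) / 1.2493 = 6.2333.
Interval: 6.2333 ± 1.960 × 0.8947 → [4.480, 7.987].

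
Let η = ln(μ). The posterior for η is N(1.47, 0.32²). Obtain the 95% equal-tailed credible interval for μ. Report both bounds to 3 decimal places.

[2.323, 8.143]

On the log scale the 95% interval is 1.47 ± 1.960 × 0.32 = [0.8428, 2.0972].
Exponentiate: [e^0.8428, e^2.0972] = [2.323, 8.143].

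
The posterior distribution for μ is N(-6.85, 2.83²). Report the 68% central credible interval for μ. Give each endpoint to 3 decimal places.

The posterior is symmetric, so the 68% equal-tailed interval is μ = -6.85 ± z·2.83 with z = 0.994.
Half-width: 0.994 × 2.83 = 2.814.
-6.85 − 2.814 = -9.664; -6.85 + 2.814 = -4.036.

[-9.664, -4.036]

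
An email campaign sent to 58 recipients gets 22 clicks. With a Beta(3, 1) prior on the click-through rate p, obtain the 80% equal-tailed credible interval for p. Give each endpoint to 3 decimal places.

Posterior: Beta(3+22, 1+36) = Beta(25, 37).
Equal-tailed 80% interval: the 0.1 and 0.9 quantiles of Beta(25, 37).
Posterior mean ≈ 0.403, SD ≈ 0.062; a Normal approximation gives roughly [0.324, 0.482].
Exact: F⁻¹(0.1) = 0.324; F⁻¹(0.9) = 0.484.

[0.324, 0.484]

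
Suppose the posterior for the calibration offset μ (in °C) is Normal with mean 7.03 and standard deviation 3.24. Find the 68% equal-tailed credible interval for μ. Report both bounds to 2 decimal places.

[3.81, 10.25]

The posterior is symmetric, so the 68% equal-tailed interval is μ = 7.03 ± z·3.24 with z = 0.994.
Half-width: 0.994 × 3.24 = 3.22.
7.03 − 3.22 = 3.81; 7.03 + 3.22 = 10.25.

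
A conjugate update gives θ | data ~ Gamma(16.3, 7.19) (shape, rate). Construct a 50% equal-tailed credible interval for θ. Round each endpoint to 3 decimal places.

Posterior: Gamma(shape 16.3, rate 7.19).
Equal-tailed 50% interval: Gamma(16.3, 7.19) quantiles at 0.25 and 0.75.
Posterior mean ≈ 2.267, SD ≈ 0.562; a Normal approximation gives roughly [1.888, 2.646].
Exact: lower = 1.867; upper = 2.616.

[1.867, 2.616]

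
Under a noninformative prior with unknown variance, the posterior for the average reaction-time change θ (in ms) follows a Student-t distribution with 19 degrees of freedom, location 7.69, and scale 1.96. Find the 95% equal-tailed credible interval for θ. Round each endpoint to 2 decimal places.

[3.59, 11.79]

The t_19 distribution is symmetric; the 95% interval is 7.69 ± t·1.96 with t_{0.975,19} = 2.093.
Half-width: 2.093 × 1.96 = 4.10.
7.69 − 4.10 = 3.59; 7.69 + 4.10 = 11.79.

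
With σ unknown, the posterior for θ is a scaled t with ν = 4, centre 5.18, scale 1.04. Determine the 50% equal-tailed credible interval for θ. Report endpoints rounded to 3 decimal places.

[4.410, 5.950]

The t_4 distribution is symmetric; the 50% interval is 5.18 ± t·1.04 with t_{0.75,4} = 0.741.
Half-width: 0.741 × 1.04 = 0.770.
5.18 − 0.770 = 4.410; 5.18 + 0.770 = 5.950.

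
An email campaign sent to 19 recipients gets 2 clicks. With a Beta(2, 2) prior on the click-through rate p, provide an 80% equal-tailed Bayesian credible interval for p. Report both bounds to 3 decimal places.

Posterior: Beta(2+2, 2+17) = Beta(4, 19).
Equal-tailed 80% interval: the 0.1 and 0.9 quantiles of Beta(4, 19).
Posterior mean ≈ 0.174, SD ≈ 0.077; a Normal approximation gives roughly [0.075, 0.273].
Exact: F⁻¹(0.1) = 0.082; F⁻¹(0.9) = 0.279.

[0.082, 0.279]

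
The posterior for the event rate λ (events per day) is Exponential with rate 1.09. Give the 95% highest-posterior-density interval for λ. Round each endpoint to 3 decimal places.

The exponential density is strictly decreasing on [0, ∞), so the HPD interval is anchored at 0: [0, q] with P(λ ≤ q) = 0.95.
q = −ln(1 − 0.95) / 1.09 = 2.9957 / 1.09 = 2.748.

[0.000, 2.748]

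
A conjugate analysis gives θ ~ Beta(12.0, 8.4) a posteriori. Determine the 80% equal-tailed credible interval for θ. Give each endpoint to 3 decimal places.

[0.448, 0.725]

Posterior: Beta(12.0, 8.4).
Equal-tailed 80% interval: the 0.1 and 0.9 quantiles of Beta(12.0, 8.4).
Posterior mean ≈ 0.588, SD ≈ 0.106; a Normal approximation gives roughly [0.452, 0.725].
Exact: F⁻¹(0.1) = 0.448; F⁻¹(0.9) = 0.725.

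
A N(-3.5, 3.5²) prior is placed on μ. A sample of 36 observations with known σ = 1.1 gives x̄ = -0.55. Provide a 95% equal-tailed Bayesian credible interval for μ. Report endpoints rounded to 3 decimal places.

[-0.917, -0.199]

Posterior precision = 1/3.5² + 36/1.1² = 0.0816 + 29.7521 = 29.8337, so posterior SD = 0.1831.
Posterior mean = (-3.5/3.5² + 36·-0.55/1.1²) / 29.8337 = -0.5581.
Interval: -0.5581 ± 1.960 × 0.1831 → [-0.917, -0.199].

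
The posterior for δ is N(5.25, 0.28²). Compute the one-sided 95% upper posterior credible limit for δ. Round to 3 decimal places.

5.711

Need U with P(δ ≤ U) = 0.95: U = 5.25 + z_{0.05}·0.28.
z = 1.645; U = 5.25 + 1.645 × 0.28 = 5.711.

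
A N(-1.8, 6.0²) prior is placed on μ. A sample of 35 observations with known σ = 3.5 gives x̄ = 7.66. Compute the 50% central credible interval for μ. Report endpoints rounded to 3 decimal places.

Posterior precision = 1/6.0² + 35/3.5² = 0.0278 + 2.8571 = 2.8849, so posterior SD = 0.5888.
Posterior mean = (-1.8/6.0² + 35·7.66/3.5²) / 2.8849 = 7.5689.
Interval: 7.5689 ± 0.674 × 0.5888 → [7.172, 7.966].

[7.172, 7.966]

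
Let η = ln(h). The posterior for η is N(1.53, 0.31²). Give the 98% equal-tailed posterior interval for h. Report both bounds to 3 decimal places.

On the log scale the 98% interval is 1.53 ± 2.326 × 0.31 = [0.8088, 2.2512].
Exponentiate: [e^0.8088, e^2.2512] = [2.245, 9.499].

[2.245, 9.499]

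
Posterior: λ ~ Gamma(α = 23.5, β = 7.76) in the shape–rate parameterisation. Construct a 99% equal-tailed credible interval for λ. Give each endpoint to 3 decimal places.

Posterior: Gamma(shape 23.5, rate 7.76).
Equal-tailed 99% interval: Gamma(23.5, 7.76) quantiles at 0.005 and 0.995.
Posterior mean ≈ 3.028, SD ≈ 0.625; a Normal approximation gives roughly [1.419, 4.637].
Exact: lower = 1.661; upper = 4.878.

[1.661, 4.878]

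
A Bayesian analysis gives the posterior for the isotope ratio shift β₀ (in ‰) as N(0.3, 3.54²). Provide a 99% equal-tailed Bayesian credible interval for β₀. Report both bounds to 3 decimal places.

The posterior is symmetric, so the 99% equal-tailed interval is β₀ = 0.3 ± z·3.54 with z = 2.576.
Half-width: 2.576 × 3.54 = 9.118.
0.3 − 9.118 = -8.818; 0.3 + 9.118 = 9.418.

[-8.818, 9.418]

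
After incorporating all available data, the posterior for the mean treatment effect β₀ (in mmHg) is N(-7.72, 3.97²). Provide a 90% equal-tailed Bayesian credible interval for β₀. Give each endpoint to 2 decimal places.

[-14.25, -1.19]

The posterior is symmetric, so the 90% equal-tailed interval is β₀ = -7.72 ± z·3.97 with z = 1.645.
Half-width: 1.645 × 3.97 = 6.53.
-7.72 − 6.53 = -14.25; -7.72 + 6.53 = -1.19.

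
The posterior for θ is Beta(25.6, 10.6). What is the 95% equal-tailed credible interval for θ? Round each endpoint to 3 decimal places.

Posterior: Beta(25.6, 10.6).
Equal-tailed 95% interval: the 0.025 and 0.975 quantiles of Beta(25.6, 10.6).
Posterior mean ≈ 0.707, SD ≈ 0.075; a Normal approximation gives roughly [0.561, 0.853].
Exact: F⁻¹(0.025) = 0.551; F⁻¹(0.975) = 0.841.

[0.551, 0.841]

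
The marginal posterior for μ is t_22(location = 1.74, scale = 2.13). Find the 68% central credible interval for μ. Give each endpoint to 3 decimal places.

The t_22 distribution is symmetric; the 68% interval is 1.74 ± t·2.13 with t_{0.84,22} = 1.017.
Half-width: 1.017 × 2.13 = 2.167.
1.74 − 2.167 = -0.427; 1.74 + 2.167 = 3.907.

[-0.427, 3.907]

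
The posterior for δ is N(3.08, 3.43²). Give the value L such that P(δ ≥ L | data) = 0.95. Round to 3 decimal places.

-2.562

Need L with P(δ ≥ L) = 0.95: L = 3.08 − z_{0.05}·3.43.
z = 1.645; L = 3.08 − 1.645 × 3.43 = -2.562.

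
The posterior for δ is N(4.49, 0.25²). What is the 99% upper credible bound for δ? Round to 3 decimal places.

Need U with P(δ ≤ U) = 0.99: U = 4.49 + z_{0.01}·0.25.
z = 2.326; U = 4.49 + 2.326 × 0.25 = 5.072.

5.072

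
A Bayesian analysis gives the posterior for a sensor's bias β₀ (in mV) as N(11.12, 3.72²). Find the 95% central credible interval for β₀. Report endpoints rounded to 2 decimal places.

The posterior is symmetric, so the 95% equal-tailed interval is β₀ = 11.12 ± z·3.72 with z = 1.960.
Half-width: 1.960 × 3.72 = 7.29.
11.12 − 7.29 = 3.83; 11.12 + 7.29 = 18.41.

[3.83, 18.41]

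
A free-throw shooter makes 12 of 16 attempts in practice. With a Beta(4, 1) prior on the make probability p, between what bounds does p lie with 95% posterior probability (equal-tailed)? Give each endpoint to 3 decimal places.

Posterior: Beta(4+12, 1+4) = Beta(16, 5).
Equal-tailed 95% interval: the 0.025 and 0.975 quantiles of Beta(16, 5).
Posterior mean ≈ 0.762, SD ≈ 0.091; a Normal approximation gives roughly [0.584, 0.940].
Exact: F⁻¹(0.025) = 0.563; F⁻¹(0.975) = 0.913.

[0.563, 0.913]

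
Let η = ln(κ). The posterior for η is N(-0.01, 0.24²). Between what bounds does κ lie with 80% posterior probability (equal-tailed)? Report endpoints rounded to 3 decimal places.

[0.728, 1.347]

On the log scale the 80% interval is -0.01 ± 1.282 × 0.24 = [-0.3176, 0.2976].
Exponentiate: [e^-0.3176, e^0.2976] = [0.728, 1.347].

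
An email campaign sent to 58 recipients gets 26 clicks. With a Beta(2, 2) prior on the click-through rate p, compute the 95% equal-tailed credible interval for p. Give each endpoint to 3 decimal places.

[0.331, 0.576]

Posterior: Beta(2+26, 2+32) = Beta(28, 34).
Equal-tailed 95% interval: the 0.025 and 0.975 quantiles of Beta(28, 34).
Posterior mean ≈ 0.452, SD ≈ 0.063; a Normal approximation gives roughly [0.329, 0.574].
Exact: F⁻¹(0.025) = 0.331; F⁻¹(0.975) = 0.576.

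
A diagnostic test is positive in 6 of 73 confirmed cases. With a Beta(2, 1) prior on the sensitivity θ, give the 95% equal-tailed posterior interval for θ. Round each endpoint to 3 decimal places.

[0.047, 0.183]

Posterior: Beta(2+6, 1+67) = Beta(8, 68).
Equal-tailed 95% interval: the 0.025 and 0.975 quantiles of Beta(8, 68).
Posterior mean ≈ 0.105, SD ≈ 0.035; a Normal approximation gives roughly [0.037, 0.174].
Exact: F⁻¹(0.025) = 0.047; F⁻¹(0.975) = 0.183.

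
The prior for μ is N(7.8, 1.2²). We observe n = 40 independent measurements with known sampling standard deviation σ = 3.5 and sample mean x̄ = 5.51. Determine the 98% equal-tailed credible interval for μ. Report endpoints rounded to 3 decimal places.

Posterior precision = 1/1.2² + 40/3.5² = 0.6944 + 3.2653 = 3.9598, so posterior SD = 0.5025.
Posterior mean = (7.8/1.2² + 40·5.51/3.5²) / 3.9598 = 5.9116.
Interval: 5.9116 ± 2.326 × 0.5025 → [4.743, 7.081].

[4.743, 7.081]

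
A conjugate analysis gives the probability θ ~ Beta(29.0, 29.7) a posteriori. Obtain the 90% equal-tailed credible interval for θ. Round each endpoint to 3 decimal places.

[0.388, 0.601]

Posterior: Beta(29.0, 29.7).
Equal-tailed 90% interval: the 0.05 and 0.95 quantiles of Beta(29.0, 29.7).
Posterior mean ≈ 0.494, SD ≈ 0.065; a Normal approximation gives roughly [0.388, 0.600].
Exact: F⁻¹(0.05) = 0.388; F⁻¹(0.95) = 0.601.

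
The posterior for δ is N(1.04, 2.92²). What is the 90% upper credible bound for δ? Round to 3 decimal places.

4.782

Need U with P(δ ≤ U) = 0.90: U = 1.04 + z_{0.1}·2.92.
z = 1.282; U = 1.04 + 1.282 × 2.92 = 4.782.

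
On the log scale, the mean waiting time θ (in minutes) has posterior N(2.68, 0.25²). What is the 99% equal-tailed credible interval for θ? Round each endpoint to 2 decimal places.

[7.66, 27.77]

On the log scale the 99% interval is 2.68 ± 2.576 × 0.25 = [2.0360, 3.3240].
Exponentiate: [e^2.0360, e^3.3240] = [7.66, 27.77].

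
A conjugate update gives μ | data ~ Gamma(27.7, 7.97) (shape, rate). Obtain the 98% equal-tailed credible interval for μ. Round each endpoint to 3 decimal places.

[2.126, 5.193]

Posterior: Gamma(shape 27.7, rate 7.97).
Equal-tailed 98% interval: Gamma(27.7, 7.97) quantiles at 0.01 and 0.99.
Posterior mean ≈ 3.476, SD ≈ 0.660; a Normal approximation gives roughly [1.939, 5.012].
Exact: lower = 2.126; upper = 5.193.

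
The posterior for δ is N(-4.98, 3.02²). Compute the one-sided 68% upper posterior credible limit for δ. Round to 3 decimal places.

Need U with P(δ ≤ U) = 0.68: U = -4.98 + z_{0.32}·3.02.
z = 0.468; U = -4.98 + 0.468 × 3.02 = -3.568.

-3.568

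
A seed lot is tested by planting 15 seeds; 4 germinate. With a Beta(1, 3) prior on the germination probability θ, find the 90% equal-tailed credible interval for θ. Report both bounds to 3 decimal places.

Posterior: Beta(1+4, 3+11) = Beta(5, 14).
Equal-tailed 90% interval: the 0.05 and 0.95 quantiles of Beta(5, 14).
Posterior mean ≈ 0.263, SD ≈ 0.098; a Normal approximation gives roughly [0.101, 0.425].
Exact: F⁻¹(0.05) = 0.116; F⁻¹(0.95) = 0.439.

[0.116, 0.439]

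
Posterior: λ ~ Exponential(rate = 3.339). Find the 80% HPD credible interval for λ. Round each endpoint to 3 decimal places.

[0.000, 0.482]

The exponential density is strictly decreasing on [0, ∞), so the HPD interval is anchored at 0: [0, q] with P(λ ≤ q) = 0.80.
q = −ln(1 − 0.80) / 3.339 = 1.6094 / 3.339 = 0.482.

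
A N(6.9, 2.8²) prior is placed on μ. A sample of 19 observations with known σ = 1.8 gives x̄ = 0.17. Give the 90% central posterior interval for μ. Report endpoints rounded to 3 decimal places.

Posterior precision = 1/2.8² + 19/1.8² = 0.1276 + 5.8642 = 5.9917, so posterior SD = 0.4085.
Posterior mean = (6.9/2.8² + 19·0.17/1.8²) / 5.9917 = 0.3133.
Interval: 0.3133 ± 1.645 × 0.4085 → [-0.359, 0.985].

[-0.359, 0.985]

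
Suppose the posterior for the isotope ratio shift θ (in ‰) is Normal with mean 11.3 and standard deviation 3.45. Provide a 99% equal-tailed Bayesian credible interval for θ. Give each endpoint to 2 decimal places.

The posterior is symmetric, so the 99% equal-tailed interval is θ = 11.3 ± z·3.45 with z = 2.576.
Half-width: 2.576 × 3.45 = 8.89.
11.3 − 8.89 = 2.41; 11.3 + 8.89 = 20.19.

[2.41, 20.19]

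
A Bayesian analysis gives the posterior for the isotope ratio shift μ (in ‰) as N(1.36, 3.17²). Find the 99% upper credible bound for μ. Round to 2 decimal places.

8.73

Need U with P(μ ≤ U) = 0.99: U = 1.36 + z_{0.01}·3.17.
z = 2.326; U = 1.36 + 2.326 × 3.17 = 8.73.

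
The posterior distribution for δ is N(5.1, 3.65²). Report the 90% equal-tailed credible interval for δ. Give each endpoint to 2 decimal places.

[-0.90, 11.10]

The posterior is symmetric, so the 90% equal-tailed interval is δ = 5.1 ± z·3.65 with z = 1.645.
Half-width: 1.645 × 3.65 = 6.00.
5.1 − 6.00 = -0.90; 5.1 + 6.00 = 11.10.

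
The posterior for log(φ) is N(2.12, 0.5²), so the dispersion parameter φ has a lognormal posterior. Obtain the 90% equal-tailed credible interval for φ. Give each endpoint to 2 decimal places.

[3.66, 18.96]

On the log scale the 90% interval is 2.12 ± 1.645 × 0.5 = [1.2976, 2.9424].
Exponentiate: [e^1.2976, e^2.9424] = [3.66, 18.96].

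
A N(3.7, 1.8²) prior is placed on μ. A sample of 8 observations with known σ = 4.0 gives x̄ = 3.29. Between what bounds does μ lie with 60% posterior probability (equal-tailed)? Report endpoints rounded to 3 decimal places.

[2.511, 4.382]

Posterior precision = 1/1.8² + 8/4.0² = 0.3086 + 0.5000 = 0.8086, so posterior SD = 1.1120.
Posterior mean = (3.7/1.8² + 8·3.29/4.0²) / 0.8086 = 3.4465.
Interval: 3.4465 ± 0.842 × 1.1120 → [2.511, 4.382].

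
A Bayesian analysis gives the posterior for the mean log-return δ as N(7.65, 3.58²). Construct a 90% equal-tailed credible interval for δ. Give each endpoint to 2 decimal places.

The posterior is symmetric, so the 90% equal-tailed interval is δ = 7.65 ± z·3.58 with z = 1.645.
Half-width: 1.645 × 3.58 = 5.89.
7.65 − 5.89 = 1.76; 7.65 + 5.89 = 13.54.

[1.76, 13.54]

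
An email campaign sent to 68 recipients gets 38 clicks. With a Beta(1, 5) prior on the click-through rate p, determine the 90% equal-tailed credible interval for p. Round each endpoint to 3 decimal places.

[0.432, 0.622]

Posterior: Beta(1+38, 5+30) = Beta(39, 35).
Equal-tailed 90% interval: the 0.05 and 0.95 quantiles of Beta(39, 35).
Posterior mean ≈ 0.527, SD ≈ 0.058; a Normal approximation gives roughly [0.432, 0.622].
Exact: F⁻¹(0.05) = 0.432; F⁻¹(0.95) = 0.622.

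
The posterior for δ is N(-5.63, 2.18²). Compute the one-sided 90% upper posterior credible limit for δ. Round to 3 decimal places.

Need U with P(δ ≤ U) = 0.90: U = -5.63 + z_{0.1}·2.18.
z = 1.282; U = -5.63 + 1.282 × 2.18 = -2.836.

-2.836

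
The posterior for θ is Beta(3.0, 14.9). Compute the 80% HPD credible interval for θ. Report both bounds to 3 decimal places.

[0.046, 0.253]

The posterior is unimodal and skewed, so the HPD interval has equal density at both endpoints and is the shortest 80% interval.
Solving f(0.046) = f(0.253) with F(0.253) − F(0.046) = 0.80 gives [0.046, 0.253].
For comparison, the equal-tailed interval is [0.067, 0.285]; the HPD is narrower and shifted toward the mode.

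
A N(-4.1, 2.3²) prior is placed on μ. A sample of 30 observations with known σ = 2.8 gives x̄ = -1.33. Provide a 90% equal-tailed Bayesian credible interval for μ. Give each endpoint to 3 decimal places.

[-2.281, -0.640]

Posterior precision = 1/2.3² + 30/2.8² = 0.1890 + 3.8265 = 4.0156, so posterior SD = 0.4990.
Posterior mean = (-4.1/2.3² + 30·-1.33/2.8²) / 4.0156 = -1.4604.
Interval: -1.4604 ± 1.645 × 0.4990 → [-2.281, -0.640].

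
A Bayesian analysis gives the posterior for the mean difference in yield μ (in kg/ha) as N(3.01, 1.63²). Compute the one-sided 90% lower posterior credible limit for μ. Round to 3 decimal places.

0.921

Need L with P(μ ≥ L) = 0.90: L = 3.01 − z_{0.1}·1.63.
z = 1.282; L = 3.01 − 1.282 × 1.63 = 0.921.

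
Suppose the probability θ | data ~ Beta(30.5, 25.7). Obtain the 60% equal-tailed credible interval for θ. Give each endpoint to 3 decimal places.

[0.487, 0.599]

Posterior: Beta(30.5, 25.7).
Equal-tailed 60% interval: the 0.2 and 0.8 quantiles of Beta(30.5, 25.7).
Posterior mean ≈ 0.543, SD ≈ 0.066; a Normal approximation gives roughly [0.487, 0.598].
Exact: F⁻¹(0.2) = 0.487; F⁻¹(0.8) = 0.599.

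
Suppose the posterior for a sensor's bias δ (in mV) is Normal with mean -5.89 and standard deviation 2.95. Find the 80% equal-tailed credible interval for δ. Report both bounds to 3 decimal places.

The posterior is symmetric, so the 80% equal-tailed interval is δ = -5.89 ± z·2.95 with z = 1.282.
Half-width: 1.282 × 2.95 = 3.781.
-5.89 − 3.781 = -9.671; -5.89 + 3.781 = -2.109.

[-9.671, -2.109]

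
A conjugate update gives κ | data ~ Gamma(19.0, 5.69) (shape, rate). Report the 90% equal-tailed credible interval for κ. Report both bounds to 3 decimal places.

Posterior: Gamma(shape 19.0, rate 5.69).
Equal-tailed 90% interval: Gamma(19.0, 5.69) quantiles at 0.05 and 0.95.
Posterior mean ≈ 3.339, SD ≈ 0.766; a Normal approximation gives roughly [2.079, 4.599].
Exact: lower = 2.187; upper = 4.691.

[2.187, 4.691]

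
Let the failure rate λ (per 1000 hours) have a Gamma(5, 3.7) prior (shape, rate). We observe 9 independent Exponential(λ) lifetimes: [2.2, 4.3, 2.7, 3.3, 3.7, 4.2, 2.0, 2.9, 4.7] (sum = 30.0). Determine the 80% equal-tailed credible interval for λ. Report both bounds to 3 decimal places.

Posterior: Gamma(5+9, 3.7+30.0) = Gamma(14, 33.7) (shape, rate).
Equal-tailed 80% interval: Gamma(14, 33.7) quantiles at 0.1 and 0.9.
Posterior mean ≈ 0.415, SD ≈ 0.111; a Normal approximation gives roughly [0.273, 0.558].
Exact: lower = 0.281; upper = 0.563.

[0.281, 0.563]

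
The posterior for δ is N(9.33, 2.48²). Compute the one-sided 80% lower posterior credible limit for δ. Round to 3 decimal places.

7.243

Need L with P(δ ≥ L) = 0.80: L = 9.33 − z_{0.2}·2.48.
z = 0.842; L = 9.33 − 0.842 × 2.48 = 7.243.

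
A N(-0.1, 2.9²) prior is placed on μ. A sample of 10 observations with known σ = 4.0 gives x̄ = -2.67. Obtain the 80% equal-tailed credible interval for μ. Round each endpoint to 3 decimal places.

Posterior precision = 1/2.9² + 10/4.0² = 0.1189 + 0.6250 = 0.7439, so posterior SD = 1.1594.
Posterior mean = (-0.1/2.9² + 10·-2.67/4.0²) / 0.7439 = -2.2592.
Interval: -2.2592 ± 1.282 × 1.1594 → [-3.745, -0.773].

[-3.745, -0.773]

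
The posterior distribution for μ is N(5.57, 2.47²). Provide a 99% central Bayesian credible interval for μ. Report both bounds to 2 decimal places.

The posterior is symmetric, so the 99% equal-tailed interval is μ = 5.57 ± z·2.47 with z = 2.576.
Half-width: 2.576 × 2.47 = 6.36.
5.57 − 6.36 = -0.79; 5.57 + 6.36 = 11.93.

[-0.79, 11.93]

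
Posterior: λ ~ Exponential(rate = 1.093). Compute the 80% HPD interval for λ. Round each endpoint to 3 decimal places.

[0.000, 1.472]

The exponential density is strictly decreasing on [0, ∞), so the HPD interval is anchored at 0: [0, q] with P(λ ≤ q) = 0.80.
q = −ln(1 − 0.80) / 1.093 = 1.6094 / 1.093 = 1.472.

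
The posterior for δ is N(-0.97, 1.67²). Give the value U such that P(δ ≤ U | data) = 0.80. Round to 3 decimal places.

Need U with P(δ ≤ U) = 0.80: U = -0.97 + z_{0.2}·1.67.
z = 0.842; U = -0.97 + 0.842 × 1.67 = 0.436.

0.436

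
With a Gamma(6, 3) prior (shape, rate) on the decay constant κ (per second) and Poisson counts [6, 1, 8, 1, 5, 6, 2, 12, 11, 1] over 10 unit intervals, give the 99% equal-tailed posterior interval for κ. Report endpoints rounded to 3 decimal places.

[3.161, 6.204]

Posterior: Gamma(6+53, 3+10) = Gamma(59, 13) (shape, rate).
Equal-tailed 99% interval: Gamma(59, 13) quantiles at 0.005 and 0.995.
Posterior mean ≈ 4.538, SD ≈ 0.591; a Normal approximation gives roughly [3.017, 6.060].
Exact: lower = 3.161; upper = 6.204.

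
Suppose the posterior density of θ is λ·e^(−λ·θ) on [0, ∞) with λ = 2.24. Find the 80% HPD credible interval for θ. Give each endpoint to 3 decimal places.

[0.000, 0.718]

The exponential density is strictly decreasing on [0, ∞), so the HPD interval is anchored at 0: [0, q] with P(θ ≤ q) = 0.80.
q = −ln(1 − 0.80) / 2.24 = 1.6094 / 2.24 = 0.718.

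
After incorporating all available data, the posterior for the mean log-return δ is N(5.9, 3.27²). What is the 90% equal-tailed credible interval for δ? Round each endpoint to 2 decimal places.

The posterior is symmetric, so the 90% equal-tailed interval is δ = 5.9 ± z·3.27 with z = 1.645.
Half-width: 1.645 × 3.27 = 5.38.
5.9 − 5.38 = 0.52; 5.9 + 5.38 = 11.28.

[0.52, 11.28]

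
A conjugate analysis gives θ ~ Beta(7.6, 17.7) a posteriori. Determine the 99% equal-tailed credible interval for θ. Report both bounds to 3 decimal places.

Posterior: Beta(7.6, 17.7).
Equal-tailed 99% interval: the 0.005 and 0.995 quantiles of Beta(7.6, 17.7).
Posterior mean ≈ 0.300, SD ≈ 0.089; a Normal approximation gives roughly [0.070, 0.531].
Exact: F⁻¹(0.005) = 0.107; F⁻¹(0.995) = 0.551.

[0.107, 0.551]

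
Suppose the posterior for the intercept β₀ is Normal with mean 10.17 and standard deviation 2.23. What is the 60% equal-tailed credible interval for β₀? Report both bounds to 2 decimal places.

[8.29, 12.05]

The posterior is symmetric, so the 60% equal-tailed interval is β₀ = 10.17 ± z·2.23 with z = 0.842.
Half-width: 0.842 × 2.23 = 1.88.
10.17 − 1.88 = 8.29; 10.17 + 1.88 = 12.05.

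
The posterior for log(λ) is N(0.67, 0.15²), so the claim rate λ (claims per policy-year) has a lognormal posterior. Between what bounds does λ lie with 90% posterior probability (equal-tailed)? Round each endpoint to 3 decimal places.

[1.527, 2.501]

On the log scale the 90% interval is 0.67 ± 1.645 × 0.15 = [0.4233, 0.9167].
Exponentiate: [e^0.4233, e^0.9167] = [1.527, 2.501].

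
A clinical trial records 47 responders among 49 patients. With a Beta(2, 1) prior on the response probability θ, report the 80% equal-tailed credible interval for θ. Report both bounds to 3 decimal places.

Posterior: Beta(2+47, 1+2) = Beta(49, 3).
Equal-tailed 80% interval: the 0.1 and 0.9 quantiles of Beta(49, 3).
Posterior mean ≈ 0.942, SD ≈ 0.032; a Normal approximation gives roughly [0.901, 0.983].
Exact: F⁻¹(0.1) = 0.899; F⁻¹(0.9) = 0.978.

[0.899, 0.978]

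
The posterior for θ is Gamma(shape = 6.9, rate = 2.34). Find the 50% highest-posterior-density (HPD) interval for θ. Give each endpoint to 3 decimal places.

[1.876, 3.300]

The posterior is unimodal and skewed, so the HPD interval has equal density at both endpoints and is the shortest 50% interval.
Solving f(1.876) = f(3.300) with F(3.300) − F(1.876) = 0.50 gives [1.876, 3.300].
For comparison, the equal-tailed interval is [2.135, 3.609]; the HPD is narrower and shifted toward the mode.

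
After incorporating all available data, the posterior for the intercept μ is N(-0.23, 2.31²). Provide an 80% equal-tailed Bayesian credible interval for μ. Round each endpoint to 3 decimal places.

The posterior is symmetric, so the 80% equal-tailed interval is μ = -0.23 ± z·2.31 with z = 1.282.
Half-width: 1.282 × 2.31 = 2.960.
-0.23 − 2.960 = -3.190; -0.23 + 2.960 = 2.730.

[-3.190, 2.730]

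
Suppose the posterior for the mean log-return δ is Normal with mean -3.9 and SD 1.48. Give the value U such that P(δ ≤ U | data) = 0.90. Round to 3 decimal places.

-2.003

Need U with P(δ ≤ U) = 0.90: U = -3.9 + z_{0.1}·1.48.
z = 1.282; U = -3.9 + 1.282 × 1.48 = -2.003.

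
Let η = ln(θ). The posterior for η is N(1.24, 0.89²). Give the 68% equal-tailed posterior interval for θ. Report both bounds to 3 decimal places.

[1.426, 8.373]

On the log scale the 68% interval is 1.24 ± 0.994 × 0.89 = [0.3549, 2.1251].
Exponentiate: [e^0.3549, e^2.1251] = [1.426, 8.373].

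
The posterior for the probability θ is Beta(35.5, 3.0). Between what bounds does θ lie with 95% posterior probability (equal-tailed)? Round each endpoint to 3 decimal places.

Posterior: Beta(35.5, 3.0).
Equal-tailed 95% interval: the 0.025 and 0.975 quantiles of Beta(35.5, 3.0).
Posterior mean ≈ 0.922, SD ≈ 0.043; a Normal approximation gives roughly [0.838, 1.006].
Exact: F⁻¹(0.025) = 0.820; F⁻¹(0.975) = 0.983.

[0.820, 0.983]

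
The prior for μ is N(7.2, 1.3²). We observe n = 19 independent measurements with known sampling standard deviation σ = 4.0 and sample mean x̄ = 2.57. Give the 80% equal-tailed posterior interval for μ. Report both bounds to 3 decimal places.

Posterior precision = 1/1.3² + 19/4.0² = 0.5917 + 1.1875 = 1.7792, so posterior SD = 0.7497.
Posterior mean = (7.2/1.3² + 19·2.57/4.0²) / 1.7792 = 4.1098.
Interval: 4.1098 ± 1.282 × 0.7497 → [3.149, 5.071].

[3.149, 5.071]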